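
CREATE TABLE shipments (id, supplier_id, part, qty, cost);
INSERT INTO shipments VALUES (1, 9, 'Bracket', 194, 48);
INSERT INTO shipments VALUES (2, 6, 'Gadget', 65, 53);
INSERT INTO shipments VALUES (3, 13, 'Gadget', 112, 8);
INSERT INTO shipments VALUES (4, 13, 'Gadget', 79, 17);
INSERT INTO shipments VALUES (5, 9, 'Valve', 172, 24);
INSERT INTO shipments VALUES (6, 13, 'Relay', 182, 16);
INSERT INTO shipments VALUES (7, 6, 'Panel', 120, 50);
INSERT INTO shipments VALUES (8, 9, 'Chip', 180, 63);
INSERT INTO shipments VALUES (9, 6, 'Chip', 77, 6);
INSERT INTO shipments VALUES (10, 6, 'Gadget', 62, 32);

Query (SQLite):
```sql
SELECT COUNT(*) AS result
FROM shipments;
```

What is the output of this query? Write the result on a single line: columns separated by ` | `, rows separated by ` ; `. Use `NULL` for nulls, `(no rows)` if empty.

10

All cost values: [48, 53, 8, 17, 24, 16, 50, 63, 6, 32].
COUNT(*) counts rows → 10.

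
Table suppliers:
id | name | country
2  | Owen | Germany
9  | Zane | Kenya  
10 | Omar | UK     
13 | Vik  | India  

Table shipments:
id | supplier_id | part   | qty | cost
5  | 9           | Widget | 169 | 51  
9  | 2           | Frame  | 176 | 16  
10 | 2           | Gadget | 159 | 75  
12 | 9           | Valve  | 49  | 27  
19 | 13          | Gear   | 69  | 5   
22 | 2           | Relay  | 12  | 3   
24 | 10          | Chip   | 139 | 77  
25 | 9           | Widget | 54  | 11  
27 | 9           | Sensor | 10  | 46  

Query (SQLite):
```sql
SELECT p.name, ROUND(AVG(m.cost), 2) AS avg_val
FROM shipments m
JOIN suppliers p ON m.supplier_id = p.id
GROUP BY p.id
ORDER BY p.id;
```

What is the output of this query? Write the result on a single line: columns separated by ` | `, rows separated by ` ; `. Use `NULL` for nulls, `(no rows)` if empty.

Owen | 31.33 ; Zane | 33.75 ; Omar | 77 ; Vik | 5

Join each shipments row to its suppliers via supplier_id.
Group joined rows by suppliers.id; compute ROUND(AVG(m.cost), 2) per group.
  2: ids {9, 10, 22} → ROUND(AVG(m.cost), 2)=31.33
  9: ids {5, 12, 25, 27} → ROUND(AVG(m.cost), 2)=33.75
  10: ids {24} → ROUND(AVG(m.cost), 2)=77
  13: ids {19} → ROUND(AVG(m.cost), 2)=5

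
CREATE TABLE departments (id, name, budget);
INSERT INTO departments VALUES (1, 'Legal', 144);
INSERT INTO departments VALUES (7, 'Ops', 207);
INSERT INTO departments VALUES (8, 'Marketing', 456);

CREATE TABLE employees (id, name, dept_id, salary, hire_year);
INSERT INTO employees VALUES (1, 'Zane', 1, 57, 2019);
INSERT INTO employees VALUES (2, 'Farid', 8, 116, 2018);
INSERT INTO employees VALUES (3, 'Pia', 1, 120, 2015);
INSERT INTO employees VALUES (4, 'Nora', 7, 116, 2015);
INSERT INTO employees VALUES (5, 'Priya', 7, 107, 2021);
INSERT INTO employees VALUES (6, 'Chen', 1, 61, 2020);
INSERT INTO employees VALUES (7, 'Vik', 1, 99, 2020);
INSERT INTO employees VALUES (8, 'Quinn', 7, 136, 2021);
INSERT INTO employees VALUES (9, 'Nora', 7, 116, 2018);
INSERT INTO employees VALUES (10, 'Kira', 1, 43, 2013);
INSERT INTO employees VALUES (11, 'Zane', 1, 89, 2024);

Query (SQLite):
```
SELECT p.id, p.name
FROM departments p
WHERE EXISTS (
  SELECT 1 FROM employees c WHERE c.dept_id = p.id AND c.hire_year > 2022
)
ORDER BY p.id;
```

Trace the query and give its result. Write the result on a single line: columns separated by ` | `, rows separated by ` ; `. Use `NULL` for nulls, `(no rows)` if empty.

For each departments row, check whether any employees with matching dept_id has hire_year > 2022.
Keep rows where that is true.

1 | Legal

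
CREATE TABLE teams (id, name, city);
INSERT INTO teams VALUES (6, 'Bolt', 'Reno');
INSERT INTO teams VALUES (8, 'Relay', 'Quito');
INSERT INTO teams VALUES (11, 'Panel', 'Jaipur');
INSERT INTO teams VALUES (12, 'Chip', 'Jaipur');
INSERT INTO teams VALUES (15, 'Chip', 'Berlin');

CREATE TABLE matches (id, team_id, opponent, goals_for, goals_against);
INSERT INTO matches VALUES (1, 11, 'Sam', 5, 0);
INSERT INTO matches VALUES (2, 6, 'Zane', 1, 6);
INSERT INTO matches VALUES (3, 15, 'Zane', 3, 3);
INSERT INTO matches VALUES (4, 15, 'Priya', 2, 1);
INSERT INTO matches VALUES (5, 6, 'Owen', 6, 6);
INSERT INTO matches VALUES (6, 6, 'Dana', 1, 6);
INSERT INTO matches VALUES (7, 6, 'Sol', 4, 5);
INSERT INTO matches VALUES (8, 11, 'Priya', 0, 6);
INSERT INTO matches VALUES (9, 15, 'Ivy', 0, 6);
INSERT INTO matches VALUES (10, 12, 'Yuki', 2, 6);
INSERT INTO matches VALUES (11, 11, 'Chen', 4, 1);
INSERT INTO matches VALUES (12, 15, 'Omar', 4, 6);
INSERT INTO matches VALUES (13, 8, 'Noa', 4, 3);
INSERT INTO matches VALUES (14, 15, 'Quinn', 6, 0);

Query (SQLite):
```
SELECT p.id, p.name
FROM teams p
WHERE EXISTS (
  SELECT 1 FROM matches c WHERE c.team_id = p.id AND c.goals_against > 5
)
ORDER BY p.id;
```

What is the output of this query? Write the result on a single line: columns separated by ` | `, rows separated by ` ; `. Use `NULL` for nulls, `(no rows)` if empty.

For each teams row, check whether any matches with matching team_id has goals_against > 5.
Keep rows where that is true.

6 | Bolt ; 11 | Panel ; 12 | Chip ; 15 | Chip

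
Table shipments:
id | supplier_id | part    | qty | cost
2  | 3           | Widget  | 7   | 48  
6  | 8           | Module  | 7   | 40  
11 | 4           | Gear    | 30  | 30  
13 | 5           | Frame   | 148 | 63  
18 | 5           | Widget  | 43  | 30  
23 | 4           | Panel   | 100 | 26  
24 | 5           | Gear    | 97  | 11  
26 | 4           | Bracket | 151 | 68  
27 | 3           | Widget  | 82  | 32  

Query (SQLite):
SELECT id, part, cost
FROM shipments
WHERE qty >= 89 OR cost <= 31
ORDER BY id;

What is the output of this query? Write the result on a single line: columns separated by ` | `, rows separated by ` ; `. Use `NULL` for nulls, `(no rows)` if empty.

qty >= 89: ids {13, 23, 24, 26}
cost <= 31: ids {11, 18, 23, 24}
Combine with OR.

11 | Gear | 30 ; 13 | Frame | 63 ; 18 | Widget | 30 ; 23 | Panel | 26 ; 24 | Gear | 11 ; 26 | Bracket | 68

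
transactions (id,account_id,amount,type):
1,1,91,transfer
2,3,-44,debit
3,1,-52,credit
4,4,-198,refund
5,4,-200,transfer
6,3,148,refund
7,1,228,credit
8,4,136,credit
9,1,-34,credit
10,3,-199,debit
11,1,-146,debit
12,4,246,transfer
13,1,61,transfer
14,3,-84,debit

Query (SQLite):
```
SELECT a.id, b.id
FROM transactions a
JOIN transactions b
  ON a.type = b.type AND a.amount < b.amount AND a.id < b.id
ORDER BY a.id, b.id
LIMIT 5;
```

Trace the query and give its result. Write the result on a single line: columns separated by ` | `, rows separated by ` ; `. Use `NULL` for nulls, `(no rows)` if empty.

1 | 12 ; 3 | 7 ; 3 | 8 ; 3 | 9 ; 4 | 6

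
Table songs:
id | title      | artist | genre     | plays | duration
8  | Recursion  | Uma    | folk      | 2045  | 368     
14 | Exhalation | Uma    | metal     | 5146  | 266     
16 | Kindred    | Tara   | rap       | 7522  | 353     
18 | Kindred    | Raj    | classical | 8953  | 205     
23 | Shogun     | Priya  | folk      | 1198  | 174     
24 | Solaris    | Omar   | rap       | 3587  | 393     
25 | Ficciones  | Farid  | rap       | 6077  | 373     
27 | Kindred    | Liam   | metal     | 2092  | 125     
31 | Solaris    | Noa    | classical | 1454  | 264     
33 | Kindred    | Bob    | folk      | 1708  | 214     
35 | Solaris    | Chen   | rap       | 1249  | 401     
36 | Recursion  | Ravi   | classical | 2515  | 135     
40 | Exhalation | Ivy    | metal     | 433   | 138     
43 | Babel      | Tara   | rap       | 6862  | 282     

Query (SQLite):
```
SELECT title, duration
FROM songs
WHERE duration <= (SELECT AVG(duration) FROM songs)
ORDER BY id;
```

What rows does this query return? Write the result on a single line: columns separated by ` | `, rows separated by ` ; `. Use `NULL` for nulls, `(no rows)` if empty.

Scalar subquery: AVG(duration) over all songs rows = 263.642857 (≈; comparison uses full precision).
Keep rows where duration <= that value.

Kindred | 205 ; Shogun | 174 ; Kindred | 125 ; Kindred | 214 ; Recursion | 135 ; Exhalation | 138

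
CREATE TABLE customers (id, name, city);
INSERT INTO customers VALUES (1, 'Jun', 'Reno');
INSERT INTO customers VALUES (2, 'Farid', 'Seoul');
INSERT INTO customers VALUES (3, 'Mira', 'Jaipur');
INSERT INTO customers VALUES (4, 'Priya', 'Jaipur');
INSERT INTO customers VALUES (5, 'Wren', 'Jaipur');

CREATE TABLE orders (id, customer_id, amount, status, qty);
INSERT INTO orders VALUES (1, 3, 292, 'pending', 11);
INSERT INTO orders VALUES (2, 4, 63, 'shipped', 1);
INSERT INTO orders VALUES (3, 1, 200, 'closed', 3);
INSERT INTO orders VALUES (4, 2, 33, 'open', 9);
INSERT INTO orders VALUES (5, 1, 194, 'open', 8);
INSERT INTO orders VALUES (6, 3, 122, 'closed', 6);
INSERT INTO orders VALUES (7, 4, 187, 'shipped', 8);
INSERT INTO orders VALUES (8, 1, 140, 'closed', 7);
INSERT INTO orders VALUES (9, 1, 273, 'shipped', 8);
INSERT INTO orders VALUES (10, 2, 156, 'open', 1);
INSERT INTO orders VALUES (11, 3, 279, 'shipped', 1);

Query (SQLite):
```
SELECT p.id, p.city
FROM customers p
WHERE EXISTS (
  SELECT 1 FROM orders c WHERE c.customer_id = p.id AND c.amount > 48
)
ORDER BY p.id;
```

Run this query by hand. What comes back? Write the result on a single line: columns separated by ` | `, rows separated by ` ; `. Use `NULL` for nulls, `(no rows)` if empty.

For each customers row, check whether any orders with matching customer_id has amount > 48.
Keep rows where that is true.

1 | Reno ; 2 | Seoul ; 3 | Jaipur ; 4 | Jaipur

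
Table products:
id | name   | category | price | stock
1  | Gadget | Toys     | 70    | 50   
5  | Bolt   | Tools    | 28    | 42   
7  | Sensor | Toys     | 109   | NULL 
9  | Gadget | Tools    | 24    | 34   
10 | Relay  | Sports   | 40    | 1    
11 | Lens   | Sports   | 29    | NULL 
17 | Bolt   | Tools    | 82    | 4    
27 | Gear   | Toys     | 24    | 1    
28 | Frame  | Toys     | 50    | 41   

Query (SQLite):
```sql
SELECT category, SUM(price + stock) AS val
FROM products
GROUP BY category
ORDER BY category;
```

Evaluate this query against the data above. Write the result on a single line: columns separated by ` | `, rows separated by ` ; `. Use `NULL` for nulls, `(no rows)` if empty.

Sports | 41 ; Tools | 214 ; Toys | 236

For each row compute price + stock.
Group by category; take SUM of the expression per group.
  Sports: ids {10, 11} → SUM(price + stock)=41
  Tools: ids {5, 9, 17} → SUM(price + stock)=214
  Toys: ids {1, 7, 27, 28} → SUM(price + stock)=236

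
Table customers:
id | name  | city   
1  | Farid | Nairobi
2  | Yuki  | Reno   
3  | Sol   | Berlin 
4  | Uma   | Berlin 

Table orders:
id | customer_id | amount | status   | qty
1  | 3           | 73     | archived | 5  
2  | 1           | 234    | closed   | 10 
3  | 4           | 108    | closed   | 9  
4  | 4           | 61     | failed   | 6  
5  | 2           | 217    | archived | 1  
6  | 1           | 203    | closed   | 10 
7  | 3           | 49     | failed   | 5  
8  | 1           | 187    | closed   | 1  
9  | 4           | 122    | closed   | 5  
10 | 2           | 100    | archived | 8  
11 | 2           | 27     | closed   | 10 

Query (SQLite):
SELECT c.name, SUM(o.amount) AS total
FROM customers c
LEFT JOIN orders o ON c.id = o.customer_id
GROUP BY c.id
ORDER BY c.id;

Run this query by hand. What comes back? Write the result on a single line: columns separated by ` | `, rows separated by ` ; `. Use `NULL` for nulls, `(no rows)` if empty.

LEFT JOIN keeps every customers row; unmatched ones get NULL for orders columns.
Group by customers.id and compute SUM(o.amount). SUM over an all-NULL group is NULL.
  1: ids {2, 6, 8} → SUM(o.amount)=624
  2: ids {5, 10, 11} → SUM(o.amount)=344
  3: ids {1, 7} → SUM(o.amount)=122
  4: ids {3, 4, 9} → SUM(o.amount)=291

Farid | 624 ; Yuki | 344 ; Sol | 122 ; Uma | 291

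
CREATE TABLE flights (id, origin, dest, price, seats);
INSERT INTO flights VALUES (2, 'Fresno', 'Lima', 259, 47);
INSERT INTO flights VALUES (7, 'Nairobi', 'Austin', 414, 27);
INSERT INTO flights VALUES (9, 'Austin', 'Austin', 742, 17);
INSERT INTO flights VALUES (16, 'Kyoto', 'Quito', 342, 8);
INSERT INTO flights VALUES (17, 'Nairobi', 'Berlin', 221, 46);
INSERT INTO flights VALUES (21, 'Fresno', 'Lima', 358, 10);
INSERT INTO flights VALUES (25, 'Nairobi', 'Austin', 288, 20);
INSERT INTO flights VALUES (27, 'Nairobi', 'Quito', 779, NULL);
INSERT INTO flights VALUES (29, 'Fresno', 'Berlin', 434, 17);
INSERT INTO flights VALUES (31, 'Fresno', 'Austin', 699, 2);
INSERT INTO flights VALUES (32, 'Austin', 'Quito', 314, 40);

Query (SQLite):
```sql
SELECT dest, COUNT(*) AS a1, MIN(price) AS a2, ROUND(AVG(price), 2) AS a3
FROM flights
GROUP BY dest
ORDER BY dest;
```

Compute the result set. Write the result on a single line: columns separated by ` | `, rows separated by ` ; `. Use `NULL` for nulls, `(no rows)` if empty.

Austin | 4 | 288 | 535.75 ; Berlin | 2 | 221 | 327.5 ; Lima | 2 | 259 | 308.5 ; Quito | 3 | 314 | 478.33

Group flights by dest.
Per group compute: COUNT(*), MIN(price), ROUND(AVG(price), 2).
  Austin: ids {7, 9, 25, 31} → COUNT(*)=4, MIN(price)=288, ROUND(AVG(price), 2)=535.75
  Berlin: ids {17, 29} → COUNT(*)=2, MIN(price)=221, ROUND(AVG(price), 2)=327.5
  Lima: ids {2, 21} → COUNT(*)=2, MIN(price)=259, ROUND(AVG(price), 2)=308.5
  Quito: ids {16, 27, 32} → COUNT(*)=3, MIN(price)=314, ROUND(AVG(price), 2)=478.33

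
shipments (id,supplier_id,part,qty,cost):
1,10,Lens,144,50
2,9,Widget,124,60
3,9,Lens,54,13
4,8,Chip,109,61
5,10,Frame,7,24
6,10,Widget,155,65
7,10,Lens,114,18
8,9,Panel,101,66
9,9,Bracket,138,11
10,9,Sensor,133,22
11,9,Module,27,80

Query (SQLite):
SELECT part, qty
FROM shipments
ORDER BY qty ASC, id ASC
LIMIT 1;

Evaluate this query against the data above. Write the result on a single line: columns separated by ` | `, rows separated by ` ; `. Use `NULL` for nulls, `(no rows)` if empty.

Sort by qty asc, tiebreak id asc: (7, id=5), (27, id=11), (54, id=3), (101, id=8) …. Take first 1.

Frame | 7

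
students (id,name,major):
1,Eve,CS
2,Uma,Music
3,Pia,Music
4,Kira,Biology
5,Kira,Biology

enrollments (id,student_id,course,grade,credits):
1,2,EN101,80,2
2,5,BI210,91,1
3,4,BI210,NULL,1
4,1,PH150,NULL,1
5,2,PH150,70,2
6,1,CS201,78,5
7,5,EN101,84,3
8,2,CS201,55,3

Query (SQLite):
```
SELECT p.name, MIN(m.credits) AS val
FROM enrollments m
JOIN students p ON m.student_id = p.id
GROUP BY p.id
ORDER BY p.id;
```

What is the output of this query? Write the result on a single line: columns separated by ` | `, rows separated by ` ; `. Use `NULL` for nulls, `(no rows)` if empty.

Eve | 1 ; Uma | 2 ; Kira | 1 ; Kira | 1

Join each enrollments row to its students via student_id.
Group joined rows by students.id; compute MIN(m.credits) per group.
  1: ids {4, 6} → MIN(m.credits)=1
  2: ids {1, 5, 8} → MIN(m.credits)=2
  4: ids {3} → MIN(m.credits)=1
  5: ids {2, 7} → MIN(m.credits)=1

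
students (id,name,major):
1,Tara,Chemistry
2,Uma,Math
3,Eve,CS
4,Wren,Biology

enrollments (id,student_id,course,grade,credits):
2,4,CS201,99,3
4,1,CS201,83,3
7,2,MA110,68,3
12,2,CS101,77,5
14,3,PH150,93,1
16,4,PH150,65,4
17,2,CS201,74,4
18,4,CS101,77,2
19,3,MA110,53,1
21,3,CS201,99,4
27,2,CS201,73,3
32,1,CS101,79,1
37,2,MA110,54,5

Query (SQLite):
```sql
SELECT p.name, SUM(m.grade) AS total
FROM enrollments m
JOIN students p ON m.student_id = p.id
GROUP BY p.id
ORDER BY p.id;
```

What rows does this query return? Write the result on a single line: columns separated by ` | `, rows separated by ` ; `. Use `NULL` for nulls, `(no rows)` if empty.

Tara | 162 ; Uma | 346 ; Eve | 245 ; Wren | 241

Join each enrollments row to its students via student_id.
Group joined rows by students.id; compute SUM(m.grade) per group.
  1: ids {4, 32} → SUM(m.grade)=162
  2: ids {7, 12, 17, 27, 37} → SUM(m.grade)=346
  3: ids {14, 19, 21} → SUM(m.grade)=245
  4: ids {2, 16, 18} → SUM(m.grade)=241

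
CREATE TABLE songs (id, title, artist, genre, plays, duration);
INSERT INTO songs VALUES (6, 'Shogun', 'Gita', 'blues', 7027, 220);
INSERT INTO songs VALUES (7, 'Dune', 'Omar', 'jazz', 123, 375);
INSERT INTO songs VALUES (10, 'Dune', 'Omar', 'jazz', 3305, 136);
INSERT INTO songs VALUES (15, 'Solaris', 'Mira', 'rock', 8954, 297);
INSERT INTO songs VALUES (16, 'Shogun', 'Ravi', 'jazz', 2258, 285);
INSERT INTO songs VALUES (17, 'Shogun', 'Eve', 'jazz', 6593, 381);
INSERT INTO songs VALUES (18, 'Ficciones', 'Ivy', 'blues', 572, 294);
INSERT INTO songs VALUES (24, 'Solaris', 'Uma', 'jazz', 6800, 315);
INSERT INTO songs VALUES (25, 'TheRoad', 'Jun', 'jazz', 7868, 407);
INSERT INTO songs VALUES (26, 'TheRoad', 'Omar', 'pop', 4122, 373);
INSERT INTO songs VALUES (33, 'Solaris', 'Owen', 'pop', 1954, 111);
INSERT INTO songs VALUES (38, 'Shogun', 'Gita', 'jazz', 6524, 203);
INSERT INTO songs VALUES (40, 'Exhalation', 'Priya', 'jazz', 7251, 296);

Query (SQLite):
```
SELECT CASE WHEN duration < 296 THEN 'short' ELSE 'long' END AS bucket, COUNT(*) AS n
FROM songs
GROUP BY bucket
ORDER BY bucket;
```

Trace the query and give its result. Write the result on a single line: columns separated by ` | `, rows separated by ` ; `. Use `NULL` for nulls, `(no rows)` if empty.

long | 7 ; short | 6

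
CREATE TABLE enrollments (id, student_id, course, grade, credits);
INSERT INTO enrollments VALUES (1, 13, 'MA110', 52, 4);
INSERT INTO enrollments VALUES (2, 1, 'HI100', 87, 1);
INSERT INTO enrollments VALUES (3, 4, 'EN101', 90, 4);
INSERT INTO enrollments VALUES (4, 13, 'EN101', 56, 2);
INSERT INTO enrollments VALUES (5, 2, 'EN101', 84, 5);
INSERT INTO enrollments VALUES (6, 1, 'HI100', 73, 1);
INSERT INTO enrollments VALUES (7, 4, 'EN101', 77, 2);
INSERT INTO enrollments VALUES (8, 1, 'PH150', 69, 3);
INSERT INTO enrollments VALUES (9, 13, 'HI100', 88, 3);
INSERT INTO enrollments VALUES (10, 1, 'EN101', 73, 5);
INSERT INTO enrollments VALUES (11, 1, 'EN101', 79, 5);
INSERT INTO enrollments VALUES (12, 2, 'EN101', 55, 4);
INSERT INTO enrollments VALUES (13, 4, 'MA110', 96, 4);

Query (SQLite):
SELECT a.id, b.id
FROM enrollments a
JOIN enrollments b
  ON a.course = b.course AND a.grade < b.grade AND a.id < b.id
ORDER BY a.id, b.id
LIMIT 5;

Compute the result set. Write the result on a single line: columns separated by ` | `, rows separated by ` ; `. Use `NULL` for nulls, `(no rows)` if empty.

1 | 13 ; 2 | 9 ; 4 | 5 ; 4 | 7 ; 4 | 10

Pairs (a,b) with same course, a.grade < b.grade, a.id < b.id.
course groups: EN101:{3,4,5,7,10,11,12} HI100:{2,6,9} MA110:{1,13} PH150:{8}
Ordered by (a.id, b.id); first 5.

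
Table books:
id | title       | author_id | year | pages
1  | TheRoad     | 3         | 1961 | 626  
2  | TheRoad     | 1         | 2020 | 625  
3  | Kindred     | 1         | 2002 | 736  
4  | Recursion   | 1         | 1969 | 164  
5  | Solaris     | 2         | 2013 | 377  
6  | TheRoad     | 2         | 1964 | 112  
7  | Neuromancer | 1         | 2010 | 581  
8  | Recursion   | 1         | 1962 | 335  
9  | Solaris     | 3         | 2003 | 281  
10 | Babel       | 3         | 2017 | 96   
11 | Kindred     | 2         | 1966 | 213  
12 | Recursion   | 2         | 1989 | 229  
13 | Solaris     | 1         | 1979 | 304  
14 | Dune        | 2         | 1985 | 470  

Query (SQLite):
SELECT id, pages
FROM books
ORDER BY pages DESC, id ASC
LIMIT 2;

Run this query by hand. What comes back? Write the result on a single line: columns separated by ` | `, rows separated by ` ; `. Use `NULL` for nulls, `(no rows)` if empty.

3 | 736 ; 1 | 626

Sort by pages desc, tiebreak id asc: (736, id=3), (626, id=1), (625, id=2), (581, id=7), (470, id=14) …. Take first 2.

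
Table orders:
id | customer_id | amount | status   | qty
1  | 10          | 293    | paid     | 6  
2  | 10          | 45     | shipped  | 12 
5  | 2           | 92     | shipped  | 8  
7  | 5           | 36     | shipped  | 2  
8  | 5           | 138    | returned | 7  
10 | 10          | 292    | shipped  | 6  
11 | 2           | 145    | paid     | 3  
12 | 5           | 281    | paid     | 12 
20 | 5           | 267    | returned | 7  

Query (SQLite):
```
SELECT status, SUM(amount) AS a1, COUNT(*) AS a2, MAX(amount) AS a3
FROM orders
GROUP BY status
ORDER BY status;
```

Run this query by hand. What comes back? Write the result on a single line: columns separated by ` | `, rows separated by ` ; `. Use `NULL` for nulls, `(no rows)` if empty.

paid | 719 | 3 | 293 ; returned | 405 | 2 | 267 ; shipped | 465 | 4 | 292

Group orders by status.
Per group compute: SUM(amount), COUNT(*), MAX(amount).
  paid: ids {1, 11, 12} → SUM(amount)=719, COUNT(*)=3, MAX(amount)=293
  returned: ids {8, 20} → SUM(amount)=405, COUNT(*)=2, MAX(amount)=267
  shipped: ids {2, 5, 7, 10} → SUM(amount)=465, COUNT(*)=4, MAX(amount)=292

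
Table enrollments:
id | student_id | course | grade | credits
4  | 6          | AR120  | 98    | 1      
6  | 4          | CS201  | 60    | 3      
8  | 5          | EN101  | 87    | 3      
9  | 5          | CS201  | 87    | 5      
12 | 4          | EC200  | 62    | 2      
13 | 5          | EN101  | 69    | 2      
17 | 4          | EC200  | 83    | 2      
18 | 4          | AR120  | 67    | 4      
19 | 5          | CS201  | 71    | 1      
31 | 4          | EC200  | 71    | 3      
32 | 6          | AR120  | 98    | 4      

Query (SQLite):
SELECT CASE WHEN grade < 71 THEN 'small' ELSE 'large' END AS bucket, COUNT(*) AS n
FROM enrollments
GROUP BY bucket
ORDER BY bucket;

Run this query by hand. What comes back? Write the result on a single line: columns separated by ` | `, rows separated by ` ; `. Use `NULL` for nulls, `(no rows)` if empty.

Bucket rows by grade < 71 → 'small' else 'large'; count each bucket.

large | 7 ; small | 4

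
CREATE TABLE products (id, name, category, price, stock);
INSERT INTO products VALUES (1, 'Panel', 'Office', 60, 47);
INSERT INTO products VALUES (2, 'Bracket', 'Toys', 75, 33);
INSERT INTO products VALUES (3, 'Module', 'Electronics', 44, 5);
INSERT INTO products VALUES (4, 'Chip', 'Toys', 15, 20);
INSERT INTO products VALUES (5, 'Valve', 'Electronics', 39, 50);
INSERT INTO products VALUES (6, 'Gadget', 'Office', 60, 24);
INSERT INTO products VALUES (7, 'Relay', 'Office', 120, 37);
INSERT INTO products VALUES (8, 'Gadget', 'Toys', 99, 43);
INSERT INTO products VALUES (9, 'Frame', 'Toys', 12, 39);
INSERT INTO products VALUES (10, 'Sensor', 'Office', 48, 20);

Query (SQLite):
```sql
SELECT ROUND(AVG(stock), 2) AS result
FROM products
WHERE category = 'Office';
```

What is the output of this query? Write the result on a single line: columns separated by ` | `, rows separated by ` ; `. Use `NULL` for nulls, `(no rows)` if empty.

32

Rows where category='Office' → stock values: [47, 24, 37, 20].
AVG = 128 / 4 (rounded to 2 dp).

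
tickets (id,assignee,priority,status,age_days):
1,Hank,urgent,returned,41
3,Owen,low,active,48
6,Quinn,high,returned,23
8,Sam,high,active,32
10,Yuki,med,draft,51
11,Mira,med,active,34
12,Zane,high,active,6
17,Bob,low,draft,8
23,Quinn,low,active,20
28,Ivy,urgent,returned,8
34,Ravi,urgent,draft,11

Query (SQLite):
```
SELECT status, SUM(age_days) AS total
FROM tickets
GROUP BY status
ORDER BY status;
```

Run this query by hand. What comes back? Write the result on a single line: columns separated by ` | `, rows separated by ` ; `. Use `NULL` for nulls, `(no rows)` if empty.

active | 140 ; draft | 70 ; returned | 72

Partition tickets by status; compute SUM(age_days) within each group.
  active: ids {3, 8, 11, 12, 23} → SUM(age_days)=140
  draft: ids {10, 17, 34} → SUM(age_days)=70
  returned: ids {1, 6, 28} → SUM(age_days)=72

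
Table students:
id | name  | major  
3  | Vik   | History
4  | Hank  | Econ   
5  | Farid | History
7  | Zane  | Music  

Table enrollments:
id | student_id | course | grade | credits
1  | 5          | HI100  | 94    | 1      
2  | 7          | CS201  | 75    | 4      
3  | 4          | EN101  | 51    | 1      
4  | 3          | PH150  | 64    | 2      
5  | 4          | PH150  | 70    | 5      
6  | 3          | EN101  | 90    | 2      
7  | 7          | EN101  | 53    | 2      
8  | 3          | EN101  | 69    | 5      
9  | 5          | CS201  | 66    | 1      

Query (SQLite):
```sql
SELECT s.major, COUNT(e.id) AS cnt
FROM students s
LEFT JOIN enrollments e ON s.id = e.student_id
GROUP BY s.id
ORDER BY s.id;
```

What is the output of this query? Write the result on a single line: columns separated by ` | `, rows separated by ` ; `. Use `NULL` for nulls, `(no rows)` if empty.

History | 3 ; Econ | 2 ; History | 2 ; Music | 2

LEFT JOIN keeps every students row; unmatched ones get NULL for enrollments columns.
Group by students.id and compute COUNT(e.id). COUNT(col) of an all-NULL group is 0.
  3: ids {4, 6, 8} → COUNT(e.id)=3
  4: ids {3, 5} → COUNT(e.id)=2
  5: ids {1, 9} → COUNT(e.id)=2
  7: ids {2, 7} → COUNT(e.id)=2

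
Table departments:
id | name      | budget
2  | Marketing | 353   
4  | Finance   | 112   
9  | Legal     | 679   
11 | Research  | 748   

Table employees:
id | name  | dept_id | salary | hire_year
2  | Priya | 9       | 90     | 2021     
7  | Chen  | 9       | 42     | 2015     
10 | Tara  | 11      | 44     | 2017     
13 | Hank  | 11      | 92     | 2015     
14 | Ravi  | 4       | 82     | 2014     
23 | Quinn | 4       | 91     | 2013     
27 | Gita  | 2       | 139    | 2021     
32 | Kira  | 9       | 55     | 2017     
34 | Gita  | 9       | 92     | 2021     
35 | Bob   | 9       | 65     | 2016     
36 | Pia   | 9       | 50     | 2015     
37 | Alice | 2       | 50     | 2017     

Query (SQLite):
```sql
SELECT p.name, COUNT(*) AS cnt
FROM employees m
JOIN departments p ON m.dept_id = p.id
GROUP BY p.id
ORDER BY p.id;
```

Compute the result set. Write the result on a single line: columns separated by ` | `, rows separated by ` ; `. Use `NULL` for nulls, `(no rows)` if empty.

Join each employees row to its departments via dept_id.
Group joined rows by departments.id; compute COUNT(*) per group.
  2: ids {27, 37} → COUNT(*)=2
  4: ids {14, 23} → COUNT(*)=2
  9: ids {2, 7, 32, 34, 35, 36} → COUNT(*)=6
  11: ids {10, 13} → COUNT(*)=2

Marketing | 2 ; Finance | 2 ; Legal | 6 ; Research | 2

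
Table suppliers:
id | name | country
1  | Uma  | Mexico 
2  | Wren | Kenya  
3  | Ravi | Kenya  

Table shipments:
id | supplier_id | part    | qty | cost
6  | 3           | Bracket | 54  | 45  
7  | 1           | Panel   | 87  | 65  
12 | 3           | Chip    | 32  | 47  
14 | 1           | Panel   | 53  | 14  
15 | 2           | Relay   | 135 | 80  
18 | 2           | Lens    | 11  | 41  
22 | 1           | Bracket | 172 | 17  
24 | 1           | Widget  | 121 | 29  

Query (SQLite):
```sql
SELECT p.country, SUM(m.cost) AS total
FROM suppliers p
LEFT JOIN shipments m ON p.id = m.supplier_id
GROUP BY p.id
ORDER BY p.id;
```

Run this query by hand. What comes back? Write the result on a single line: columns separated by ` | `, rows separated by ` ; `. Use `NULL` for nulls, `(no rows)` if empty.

LEFT JOIN keeps every suppliers row; unmatched ones get NULL for shipments columns.
Group by suppliers.id and compute SUM(m.cost). SUM over an all-NULL group is NULL.
  1: ids {7, 14, 22, 24} → SUM(m.cost)=125
  2: ids {15, 18} → SUM(m.cost)=121
  3: ids {6, 12} → SUM(m.cost)=92

Mexico | 125 ; Kenya | 121 ; Kenya | 92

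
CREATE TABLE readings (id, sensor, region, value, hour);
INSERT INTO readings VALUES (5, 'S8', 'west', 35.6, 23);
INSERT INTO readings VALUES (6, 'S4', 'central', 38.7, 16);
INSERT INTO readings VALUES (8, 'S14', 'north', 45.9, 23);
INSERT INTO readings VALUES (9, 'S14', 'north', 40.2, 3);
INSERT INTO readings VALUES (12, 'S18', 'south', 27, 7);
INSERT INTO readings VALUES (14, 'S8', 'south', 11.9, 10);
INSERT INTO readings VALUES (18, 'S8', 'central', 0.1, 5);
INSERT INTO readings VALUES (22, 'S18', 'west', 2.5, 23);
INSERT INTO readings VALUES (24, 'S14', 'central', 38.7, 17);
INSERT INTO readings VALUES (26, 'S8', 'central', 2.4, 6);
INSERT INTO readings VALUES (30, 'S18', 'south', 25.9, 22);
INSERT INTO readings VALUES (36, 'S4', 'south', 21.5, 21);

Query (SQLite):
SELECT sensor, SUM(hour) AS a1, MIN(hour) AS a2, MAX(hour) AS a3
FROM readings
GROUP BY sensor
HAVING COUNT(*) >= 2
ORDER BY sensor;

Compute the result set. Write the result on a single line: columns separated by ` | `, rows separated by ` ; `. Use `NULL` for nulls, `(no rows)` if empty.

S14 | 43 | 3 | 23 ; S18 | 52 | 7 | 23 ; S4 | 37 | 16 | 21 ; S8 | 44 | 5 | 23

Group readings by sensor.
Per group compute: SUM(hour), MIN(hour), MAX(hour).
HAVING: drop groups with fewer than 2 rows.
  S14: ids {8, 9, 24} → SUM(hour)=43, MIN(hour)=3, MAX(hour)=23
  S18: ids {12, 22, 30} → SUM(hour)=52, MIN(hour)=7, MAX(hour)=23
  S4: ids {6, 36} → SUM(hour)=37, MIN(hour)=16, MAX(hour)=21
  S8: ids {5, 14, 18, 26} → SUM(hour)=44, MIN(hour)=5, MAX(hour)=23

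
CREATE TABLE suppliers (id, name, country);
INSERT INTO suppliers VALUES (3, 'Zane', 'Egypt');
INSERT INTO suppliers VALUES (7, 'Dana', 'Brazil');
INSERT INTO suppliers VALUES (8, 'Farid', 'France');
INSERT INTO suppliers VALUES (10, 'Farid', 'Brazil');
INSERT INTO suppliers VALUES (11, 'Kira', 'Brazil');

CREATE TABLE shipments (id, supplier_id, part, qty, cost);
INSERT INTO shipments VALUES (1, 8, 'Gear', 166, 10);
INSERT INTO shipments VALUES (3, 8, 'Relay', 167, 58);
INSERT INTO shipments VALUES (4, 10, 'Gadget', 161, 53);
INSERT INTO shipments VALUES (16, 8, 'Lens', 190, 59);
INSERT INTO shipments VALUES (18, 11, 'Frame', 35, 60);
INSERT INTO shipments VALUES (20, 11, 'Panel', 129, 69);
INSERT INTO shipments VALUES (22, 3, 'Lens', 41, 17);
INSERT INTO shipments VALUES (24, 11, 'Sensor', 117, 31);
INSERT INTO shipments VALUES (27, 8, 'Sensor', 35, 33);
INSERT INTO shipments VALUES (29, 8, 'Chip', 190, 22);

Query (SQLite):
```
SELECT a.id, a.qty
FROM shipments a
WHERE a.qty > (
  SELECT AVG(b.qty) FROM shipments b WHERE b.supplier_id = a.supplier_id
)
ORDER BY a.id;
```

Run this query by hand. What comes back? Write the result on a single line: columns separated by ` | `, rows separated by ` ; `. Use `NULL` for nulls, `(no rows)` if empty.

1 | 166 ; 3 | 167 ; 16 | 190 ; 20 | 129 ; 24 | 117 ; 29 | 190

For each shipments row a, compute AVG(qty) over rows sharing a.supplier_id.
Keep row a if a.qty > that per-group AVG.
  supplier_id=3: AVG(qty) = 41.0
  supplier_id=8: AVG(qty) = 149.6
  supplier_id=10: AVG(qty) = 161.0
  supplier_id=11: AVG(qty) = 93.666667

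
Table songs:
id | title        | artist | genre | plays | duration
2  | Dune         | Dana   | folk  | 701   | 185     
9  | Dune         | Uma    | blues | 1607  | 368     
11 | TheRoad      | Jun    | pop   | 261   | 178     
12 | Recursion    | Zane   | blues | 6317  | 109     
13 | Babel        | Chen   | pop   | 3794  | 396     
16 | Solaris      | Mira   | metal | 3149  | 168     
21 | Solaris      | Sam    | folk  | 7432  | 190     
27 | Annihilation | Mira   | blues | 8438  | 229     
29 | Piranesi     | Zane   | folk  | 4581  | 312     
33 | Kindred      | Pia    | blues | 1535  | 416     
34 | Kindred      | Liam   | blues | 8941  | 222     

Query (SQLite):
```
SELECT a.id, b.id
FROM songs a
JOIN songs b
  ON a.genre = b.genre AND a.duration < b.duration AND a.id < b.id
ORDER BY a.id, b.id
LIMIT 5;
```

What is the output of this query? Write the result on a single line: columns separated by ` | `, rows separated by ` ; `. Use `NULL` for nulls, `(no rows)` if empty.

2 | 21 ; 2 | 29 ; 9 | 33 ; 11 | 13 ; 12 | 27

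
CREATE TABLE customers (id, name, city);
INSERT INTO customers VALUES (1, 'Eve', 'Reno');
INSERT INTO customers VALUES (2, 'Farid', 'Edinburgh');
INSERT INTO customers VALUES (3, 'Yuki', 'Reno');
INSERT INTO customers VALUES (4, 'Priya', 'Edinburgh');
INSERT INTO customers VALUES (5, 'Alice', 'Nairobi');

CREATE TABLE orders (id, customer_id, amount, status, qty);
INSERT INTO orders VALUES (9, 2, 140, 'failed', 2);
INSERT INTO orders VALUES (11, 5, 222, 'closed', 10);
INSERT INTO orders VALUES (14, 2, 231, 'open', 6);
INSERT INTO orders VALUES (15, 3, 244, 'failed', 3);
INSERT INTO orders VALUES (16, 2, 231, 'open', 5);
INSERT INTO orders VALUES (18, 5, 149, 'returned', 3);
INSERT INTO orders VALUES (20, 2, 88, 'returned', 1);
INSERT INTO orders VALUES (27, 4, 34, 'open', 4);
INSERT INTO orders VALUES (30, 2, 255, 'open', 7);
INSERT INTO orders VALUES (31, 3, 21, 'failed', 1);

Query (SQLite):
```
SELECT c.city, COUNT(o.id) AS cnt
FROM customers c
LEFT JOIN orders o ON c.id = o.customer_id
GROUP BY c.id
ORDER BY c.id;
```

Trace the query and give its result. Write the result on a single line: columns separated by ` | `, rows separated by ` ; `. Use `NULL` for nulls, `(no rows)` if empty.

Reno | 0 ; Edinburgh | 5 ; Reno | 2 ; Edinburgh | 1 ; Nairobi | 2

LEFT JOIN keeps every customers row; unmatched ones get NULL for orders columns.
Group by customers.id and compute COUNT(o.id). COUNT(col) of an all-NULL group is 0.
  1: ids {—} → COUNT(o.id)=0
  2: ids {9, 14, 16, 20, 30} → COUNT(o.id)=5
  3: ids {15, 31} → COUNT(o.id)=2
  4: ids {27} → COUNT(o.id)=1
  5: ids {11, 18} → COUNT(o.id)=2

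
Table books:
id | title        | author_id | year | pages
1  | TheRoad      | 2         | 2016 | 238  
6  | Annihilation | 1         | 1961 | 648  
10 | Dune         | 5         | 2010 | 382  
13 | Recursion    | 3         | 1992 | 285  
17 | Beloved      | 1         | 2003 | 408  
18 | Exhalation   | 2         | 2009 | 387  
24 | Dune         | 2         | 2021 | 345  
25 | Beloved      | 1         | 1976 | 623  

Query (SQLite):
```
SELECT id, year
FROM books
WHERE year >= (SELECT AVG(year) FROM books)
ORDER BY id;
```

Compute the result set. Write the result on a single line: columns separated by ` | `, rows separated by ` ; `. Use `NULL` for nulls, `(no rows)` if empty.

1 | 2016 ; 10 | 2010 ; 17 | 2003 ; 18 | 2009 ; 24 | 2021

Scalar subquery: AVG(year) over all books rows = 1998.5.
Keep rows where year >= that value.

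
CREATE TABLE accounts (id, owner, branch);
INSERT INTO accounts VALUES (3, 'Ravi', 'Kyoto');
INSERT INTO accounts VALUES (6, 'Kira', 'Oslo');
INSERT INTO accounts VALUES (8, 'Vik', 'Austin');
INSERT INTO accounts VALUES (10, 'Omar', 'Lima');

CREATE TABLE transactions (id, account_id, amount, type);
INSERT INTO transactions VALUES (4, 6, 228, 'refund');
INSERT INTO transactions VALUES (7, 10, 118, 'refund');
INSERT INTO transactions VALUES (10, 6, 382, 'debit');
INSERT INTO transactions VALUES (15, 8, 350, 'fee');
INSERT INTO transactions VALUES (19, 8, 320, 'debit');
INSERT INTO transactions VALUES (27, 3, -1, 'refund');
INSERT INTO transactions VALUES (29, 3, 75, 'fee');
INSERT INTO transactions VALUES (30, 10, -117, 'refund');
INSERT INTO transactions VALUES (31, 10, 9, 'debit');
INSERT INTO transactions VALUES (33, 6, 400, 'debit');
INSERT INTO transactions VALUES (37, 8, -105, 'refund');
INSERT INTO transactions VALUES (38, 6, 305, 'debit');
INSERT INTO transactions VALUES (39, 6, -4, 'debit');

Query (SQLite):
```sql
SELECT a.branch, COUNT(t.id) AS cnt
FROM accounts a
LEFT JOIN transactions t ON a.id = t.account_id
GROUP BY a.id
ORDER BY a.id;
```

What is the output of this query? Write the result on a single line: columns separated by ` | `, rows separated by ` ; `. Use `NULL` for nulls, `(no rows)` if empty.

LEFT JOIN keeps every accounts row; unmatched ones get NULL for transactions columns.
Group by accounts.id and compute COUNT(t.id). COUNT(col) of an all-NULL group is 0.
  3: ids {27, 29} → COUNT(t.id)=2
  6: ids {4, 10, 33, 38, 39} → COUNT(t.id)=5
  8: ids {15, 19, 37} → COUNT(t.id)=3
  10: ids {7, 30, 31} → COUNT(t.id)=3

Kyoto | 2 ; Oslo | 5 ; Austin | 3 ; Lima | 3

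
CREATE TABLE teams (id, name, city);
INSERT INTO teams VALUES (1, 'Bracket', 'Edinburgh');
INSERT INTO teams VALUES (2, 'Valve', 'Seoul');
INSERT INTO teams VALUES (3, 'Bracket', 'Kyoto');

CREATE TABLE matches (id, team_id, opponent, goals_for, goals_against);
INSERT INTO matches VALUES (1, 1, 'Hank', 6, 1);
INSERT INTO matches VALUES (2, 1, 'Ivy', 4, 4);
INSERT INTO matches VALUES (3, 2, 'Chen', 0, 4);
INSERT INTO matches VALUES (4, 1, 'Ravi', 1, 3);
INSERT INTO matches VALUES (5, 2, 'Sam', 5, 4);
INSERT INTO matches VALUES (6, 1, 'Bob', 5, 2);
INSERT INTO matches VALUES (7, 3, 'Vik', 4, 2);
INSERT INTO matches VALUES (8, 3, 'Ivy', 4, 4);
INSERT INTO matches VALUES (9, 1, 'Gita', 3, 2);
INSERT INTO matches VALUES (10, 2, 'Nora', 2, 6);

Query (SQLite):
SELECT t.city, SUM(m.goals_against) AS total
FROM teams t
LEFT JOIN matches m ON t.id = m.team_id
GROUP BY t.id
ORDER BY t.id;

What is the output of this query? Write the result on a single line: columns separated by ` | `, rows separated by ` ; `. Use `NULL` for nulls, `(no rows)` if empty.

Edinburgh | 12 ; Seoul | 14 ; Kyoto | 6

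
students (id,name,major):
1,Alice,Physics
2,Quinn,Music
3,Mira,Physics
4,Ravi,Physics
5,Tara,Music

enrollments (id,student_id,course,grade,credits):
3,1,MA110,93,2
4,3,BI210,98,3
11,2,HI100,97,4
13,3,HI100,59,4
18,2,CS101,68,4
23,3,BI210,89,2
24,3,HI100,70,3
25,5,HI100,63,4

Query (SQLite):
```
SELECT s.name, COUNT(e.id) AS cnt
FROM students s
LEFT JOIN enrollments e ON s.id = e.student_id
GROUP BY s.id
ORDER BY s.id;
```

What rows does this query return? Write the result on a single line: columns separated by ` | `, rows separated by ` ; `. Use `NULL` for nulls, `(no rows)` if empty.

Alice | 1 ; Quinn | 2 ; Mira | 4 ; Ravi | 0 ; Tara | 1

LEFT JOIN keeps every students row; unmatched ones get NULL for enrollments columns.
Group by students.id and compute COUNT(e.id). COUNT(col) of an all-NULL group is 0.
  1: ids {3} → COUNT(e.id)=1
  2: ids {11, 18} → COUNT(e.id)=2
  3: ids {4, 13, 23, 24} → COUNT(e.id)=4
  4: ids {—} → COUNT(e.id)=0
  5: ids {25} → COUNT(e.id)=1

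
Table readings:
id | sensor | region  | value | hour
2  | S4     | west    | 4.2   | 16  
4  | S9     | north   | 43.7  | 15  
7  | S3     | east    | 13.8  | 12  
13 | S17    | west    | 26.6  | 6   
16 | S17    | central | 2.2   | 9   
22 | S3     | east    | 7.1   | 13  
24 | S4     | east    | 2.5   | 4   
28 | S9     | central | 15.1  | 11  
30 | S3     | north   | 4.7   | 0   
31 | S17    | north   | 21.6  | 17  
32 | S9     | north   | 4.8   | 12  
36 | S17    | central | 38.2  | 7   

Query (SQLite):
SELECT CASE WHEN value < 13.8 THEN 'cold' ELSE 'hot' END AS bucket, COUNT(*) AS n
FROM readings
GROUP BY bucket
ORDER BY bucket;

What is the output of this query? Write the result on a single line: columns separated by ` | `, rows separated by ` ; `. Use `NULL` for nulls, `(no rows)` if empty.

cold | 6 ; hot | 6

Bucket rows by value < 13.8 → 'cold' else 'hot'; count each bucket.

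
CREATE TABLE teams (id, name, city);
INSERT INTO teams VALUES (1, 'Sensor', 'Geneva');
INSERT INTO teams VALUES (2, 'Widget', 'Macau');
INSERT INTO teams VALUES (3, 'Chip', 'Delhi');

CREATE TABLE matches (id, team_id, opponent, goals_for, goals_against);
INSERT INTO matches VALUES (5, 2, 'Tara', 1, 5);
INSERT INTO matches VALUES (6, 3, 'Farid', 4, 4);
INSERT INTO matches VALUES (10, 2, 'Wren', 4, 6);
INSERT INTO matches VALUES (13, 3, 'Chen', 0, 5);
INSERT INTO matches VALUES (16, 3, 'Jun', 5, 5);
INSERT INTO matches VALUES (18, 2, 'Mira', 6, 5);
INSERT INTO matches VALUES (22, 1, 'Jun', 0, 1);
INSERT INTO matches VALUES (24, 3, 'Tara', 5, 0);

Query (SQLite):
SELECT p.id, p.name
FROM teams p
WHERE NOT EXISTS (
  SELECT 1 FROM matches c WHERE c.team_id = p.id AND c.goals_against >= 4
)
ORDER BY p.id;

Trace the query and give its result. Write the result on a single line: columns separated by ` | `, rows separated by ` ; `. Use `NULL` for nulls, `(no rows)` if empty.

1 | Sensor

For each teams row, check whether any matches with matching team_id has goals_against >= 4.
Keep rows where that is false.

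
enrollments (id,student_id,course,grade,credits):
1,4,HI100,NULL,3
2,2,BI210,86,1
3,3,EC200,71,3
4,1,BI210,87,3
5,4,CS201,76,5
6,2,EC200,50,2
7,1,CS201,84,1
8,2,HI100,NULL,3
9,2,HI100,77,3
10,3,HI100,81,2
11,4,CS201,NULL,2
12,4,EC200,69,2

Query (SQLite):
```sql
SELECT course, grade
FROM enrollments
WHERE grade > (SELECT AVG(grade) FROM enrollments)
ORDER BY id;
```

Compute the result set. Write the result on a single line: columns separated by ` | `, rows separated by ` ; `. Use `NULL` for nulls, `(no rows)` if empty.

Scalar subquery: AVG(grade) over all enrollments rows = 75.666667 (≈; comparison uses full precision).
Keep rows where grade > that value.

BI210 | 86 ; BI210 | 87 ; CS201 | 76 ; CS201 | 84 ; HI100 | 77 ; HI100 | 81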